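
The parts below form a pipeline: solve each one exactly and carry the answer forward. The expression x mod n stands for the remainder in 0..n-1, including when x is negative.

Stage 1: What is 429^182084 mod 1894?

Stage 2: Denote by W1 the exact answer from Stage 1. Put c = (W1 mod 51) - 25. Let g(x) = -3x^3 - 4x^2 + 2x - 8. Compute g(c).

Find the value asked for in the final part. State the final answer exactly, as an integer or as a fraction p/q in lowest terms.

39112

Stage 1: squarings mod 1894: 429^1=429, 429^2=323, 429^4=159, 429^8=659, 429^16=555, 429^32=1197, 429^64=945, 429^128=951, 429^256=963, 429^512=1203, 429^1024=193, 429^2048=1263, 429^4096=421, 429^8192=1099, 429^16384=1323, 429^32768=273, 429^65536=663, 429^131072=161; 429^182084 = 429^4 * 429^64 * 429^256 * 429^512 * 429^1024 * 429^16384 * 429^32768 * 429^131072 = 1429 (mod 1894); answer 1429
Stage 2: W1 = 1429; c = -24; -3*(-24)^3 - 4*(-24)^2 + 2*(-24)^1 - 8 = (41472) + (-2304) + (-48) + (-8) = 39112; answer 39112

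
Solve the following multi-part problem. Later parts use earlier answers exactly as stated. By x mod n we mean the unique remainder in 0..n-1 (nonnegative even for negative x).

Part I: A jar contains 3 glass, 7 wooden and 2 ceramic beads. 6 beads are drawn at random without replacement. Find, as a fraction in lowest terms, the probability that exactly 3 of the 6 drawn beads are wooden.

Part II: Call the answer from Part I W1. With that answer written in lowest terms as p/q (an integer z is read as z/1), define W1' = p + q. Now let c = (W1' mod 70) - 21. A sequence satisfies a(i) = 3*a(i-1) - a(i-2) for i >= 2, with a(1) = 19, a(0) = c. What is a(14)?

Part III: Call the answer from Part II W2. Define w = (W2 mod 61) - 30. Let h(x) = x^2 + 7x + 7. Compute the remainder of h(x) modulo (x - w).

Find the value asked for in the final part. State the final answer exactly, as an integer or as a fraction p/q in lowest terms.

Part I: total draws C(12,6) = 924; favorable C(7,3)*C(5,3) = 350; P = 25/66; answer 25/66
Part II: W1 = 25/66; threaded value p + q = 91; c = 0; a(2) = 3*(19) - 1*(0) = 57; iterating: a(2)=57, a(3)=152, a(4)=399, a(5)=1045, a(6)=2736, a(7)=7163, a(8)=18753, a(9)=49096, a(10)=128535, a(11)=336509, a(12)=880992, a(13)=2306467, a(14)=6038409; answer 6038409
Part III: W2 = 6038409; w = -11; remainder = value at the root: 1*(-11)^2 + 7*(-11)^1 + 7 = (121) + (-77) + (7) = 51; answer 51

51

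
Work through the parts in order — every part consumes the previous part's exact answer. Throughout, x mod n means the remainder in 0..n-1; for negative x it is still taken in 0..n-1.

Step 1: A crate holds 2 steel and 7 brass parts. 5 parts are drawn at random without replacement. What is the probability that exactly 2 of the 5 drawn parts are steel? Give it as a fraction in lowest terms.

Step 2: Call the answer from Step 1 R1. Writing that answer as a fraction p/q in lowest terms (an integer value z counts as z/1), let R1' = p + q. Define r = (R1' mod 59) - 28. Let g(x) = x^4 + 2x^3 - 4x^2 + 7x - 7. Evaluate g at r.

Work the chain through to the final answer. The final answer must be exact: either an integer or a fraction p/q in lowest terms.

233

Step 1: total draws C(9,5) = 126; favorable C(2,2)*C(7,3) = 35; P = 5/18; answer 5/18
Step 2: R1 = 5/18; threaded value p + q = 23; r = -5; 1*(-5)^4 + 2*(-5)^3 - 4*(-5)^2 + 7*(-5)^1 - 7 = (625) + (-250) + (-100) + (-35) + (-7) = 233; answer 233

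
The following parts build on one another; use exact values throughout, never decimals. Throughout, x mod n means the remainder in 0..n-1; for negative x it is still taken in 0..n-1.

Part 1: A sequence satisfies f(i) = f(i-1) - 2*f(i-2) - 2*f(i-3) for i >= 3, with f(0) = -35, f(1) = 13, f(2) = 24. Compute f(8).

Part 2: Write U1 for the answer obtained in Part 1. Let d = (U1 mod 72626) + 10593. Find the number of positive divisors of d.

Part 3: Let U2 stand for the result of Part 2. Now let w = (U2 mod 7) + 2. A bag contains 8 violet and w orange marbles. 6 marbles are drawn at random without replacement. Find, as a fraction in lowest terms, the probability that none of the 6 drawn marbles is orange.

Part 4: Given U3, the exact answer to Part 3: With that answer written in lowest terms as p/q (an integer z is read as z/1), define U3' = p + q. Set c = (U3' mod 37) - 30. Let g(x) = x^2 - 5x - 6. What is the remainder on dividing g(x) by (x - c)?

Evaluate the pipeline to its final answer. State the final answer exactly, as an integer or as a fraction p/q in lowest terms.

Part 1: f(3) = 1*(24) - 2*(13) - 2*(-35) = 68; iterating: f(3)=68, f(4)=-6, f(5)=-190, f(6)=-314, f(7)=78, f(8)=1086; answer 1086
Part 2: U1 = 1086; d = 11679; 11679 = 3 * 17 * 229; number of divisors = (1+1) * (1+1) * (1+1) = 8; answer 8
Part 3: U2 = 8; w = 3; total draws C(11,6) = 462; favorable C(8,6) = 28; P = 2/33; answer 2/33
Part 4: U3 = 2/33; threaded value p + q = 35; c = 5; remainder = value at the root: 1*(5)^2 - 5*(5)^1 - 6 = (25) + (-25) + (-6) = -6; answer -6

-6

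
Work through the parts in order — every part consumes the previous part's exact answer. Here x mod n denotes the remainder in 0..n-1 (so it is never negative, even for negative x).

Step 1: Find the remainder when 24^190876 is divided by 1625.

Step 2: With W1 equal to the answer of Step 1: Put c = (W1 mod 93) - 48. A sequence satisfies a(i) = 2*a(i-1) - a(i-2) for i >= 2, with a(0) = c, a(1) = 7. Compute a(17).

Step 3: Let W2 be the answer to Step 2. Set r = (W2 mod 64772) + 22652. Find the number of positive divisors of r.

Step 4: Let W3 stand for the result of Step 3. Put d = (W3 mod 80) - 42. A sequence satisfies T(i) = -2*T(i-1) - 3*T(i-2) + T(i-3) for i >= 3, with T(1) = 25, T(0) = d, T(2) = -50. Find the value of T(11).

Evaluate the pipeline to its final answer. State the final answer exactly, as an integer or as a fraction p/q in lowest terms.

Step 1: squarings mod 1625: 24^1=24, 24^2=576, 24^4=276, 24^8=1426, 24^16=601, 24^32=451, 24^64=276, 24^128=1426, 24^256=601, 24^512=451, 24^1024=276, 24^2048=1426, 24^4096=601, 24^8192=451, 24^16384=276, 24^32768=1426, 24^65536=601, 24^131072=451; 24^190876 = 24^4 * 24^8 * 24^16 * 24^128 * 24^256 * 24^2048 * 24^8192 * 24^16384 * 24^32768 * 24^131072 = 601 (mod 1625); answer 601
Step 2: W1 = 601; c = -5; a(2) = 2*(7) - 1*(-5) = 19; iterating: a(2)=19, a(3)=31, a(4)=43, a(5)=55, a(6)=67, a(7)=79, a(8)=91, a(9)=103, a(10)=115, a(11)=127, a(12)=139, a(13)=151, a(14)=163, a(15)=175, a(16)=187, a(17)=199; answer 199
Step 3: W2 = 199; r = 22851; 22851 = 3^2 * 2539; number of divisors = (2+1) * (1+1) = 6; answer 6
Step 4: W3 = 6; d = -36; T(3) = -2*(-50) - 3*(25) + 1*(-36) = -11; iterating: T(3)=-11, T(4)=197, T(5)=-411, T(6)=220, T(7)=990, T(8)=-3051, T(9)=3352, T(10)=3439, T(11)=-19985; answer -19985

-19985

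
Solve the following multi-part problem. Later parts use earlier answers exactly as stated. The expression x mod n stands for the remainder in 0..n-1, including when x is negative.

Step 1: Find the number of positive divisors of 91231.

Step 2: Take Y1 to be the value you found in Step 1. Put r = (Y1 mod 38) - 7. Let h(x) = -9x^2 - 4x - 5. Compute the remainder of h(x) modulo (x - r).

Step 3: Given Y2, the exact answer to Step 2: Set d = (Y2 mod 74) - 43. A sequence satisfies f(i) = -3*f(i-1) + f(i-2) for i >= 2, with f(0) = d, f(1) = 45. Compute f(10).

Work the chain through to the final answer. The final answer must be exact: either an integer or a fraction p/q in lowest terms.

-2485375

Step 1: 91231 = 7 * 13033; number of divisors = (1+1) * (1+1) = 4; answer 4
Step 2: Y1 = 4; r = -3; remainder = value at the root: -9*(-3)^2 - 4*(-3)^1 - 5 = (-81) + (12) + (-5) = -74; answer -74
Step 3: Y2 = -74; d = -43; f(2) = -3*(45) + 1*(-43) = -178; iterating: f(2)=-178, f(3)=579, f(4)=-1915, f(5)=6324, f(6)=-20887, f(7)=68985, f(8)=-227842, f(9)=752511, f(10)=-2485375; answer -2485375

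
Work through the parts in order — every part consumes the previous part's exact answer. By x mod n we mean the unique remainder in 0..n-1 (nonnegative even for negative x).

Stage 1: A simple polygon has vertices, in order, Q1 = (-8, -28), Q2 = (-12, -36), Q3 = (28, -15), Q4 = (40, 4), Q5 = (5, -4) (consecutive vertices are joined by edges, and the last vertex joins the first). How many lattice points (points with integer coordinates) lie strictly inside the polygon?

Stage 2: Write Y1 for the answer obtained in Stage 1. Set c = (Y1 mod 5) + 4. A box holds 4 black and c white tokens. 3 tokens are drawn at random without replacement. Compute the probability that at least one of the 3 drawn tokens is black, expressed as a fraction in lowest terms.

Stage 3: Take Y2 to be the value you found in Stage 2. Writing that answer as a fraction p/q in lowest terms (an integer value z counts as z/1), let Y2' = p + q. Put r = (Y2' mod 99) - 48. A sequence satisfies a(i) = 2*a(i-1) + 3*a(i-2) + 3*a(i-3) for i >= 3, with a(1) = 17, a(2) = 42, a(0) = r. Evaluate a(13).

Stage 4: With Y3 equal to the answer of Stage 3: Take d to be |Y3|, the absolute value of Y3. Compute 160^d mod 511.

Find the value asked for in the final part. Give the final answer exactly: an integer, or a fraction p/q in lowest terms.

Stage 1: cross terms: (-8*-36 - -12*-28)=-48, (-12*-15 - 28*-36)=1188, (28*4 - 40*-15)=712, (40*-4 - 5*4)=-180, (5*-28 - -8*-4)=-172; twice the area = |1500| = 1500; area = 750; boundary points = 4 + 1 + 1 + 1 + 1 = 8; strictly interior points = area - boundary/2 + 1 = 747; answer 747
Stage 2: Y1 = 747; c = 6; total draws C(10,3) = 120; complement C(6,3) = 20; favorable 120 - 20 = 100; P = 5/6; answer 5/6
Stage 3: Y2 = 5/6; threaded value p + q = 11; r = -37; a(3) = 2*(42) + 3*(17) + 3*(-37) = 24; iterating: a(3)=24, a(4)=225, a(5)=648, a(6)=2043, a(7)=6705, a(8)=21483, a(9)=69210, a(10)=222984, a(11)=718047, a(12)=2312676, a(13)=7448445; answer 7448445
Stage 4: Y3 = 7448445; d = 7448445; squarings mod 511: 160^1=160, 160^2=50, 160^4=456, 160^8=470, 160^16=148, 160^32=442, 160^64=162, 160^128=183, 160^256=274, 160^512=470, 160^1024=148, 160^2048=442, 160^4096=162, 160^8192=183, 160^16384=274, 160^32768=470, 160^65536=148, 160^131072=442, 160^262144=162, 160^524288=183, 160^1048576=274, 160^2097152=470, 160^4194304=148; 160^7448445 = 160^1 * 160^4 * 160^8 * 160^16 * 160^32 * 160^64 * 160^256 * 160^512 * 160^1024 * 160^8192 * 160^32768 * 160^65536 * 160^1048576 * 160^2097152 * 160^4194304 = 209 (mod 511); answer 209

209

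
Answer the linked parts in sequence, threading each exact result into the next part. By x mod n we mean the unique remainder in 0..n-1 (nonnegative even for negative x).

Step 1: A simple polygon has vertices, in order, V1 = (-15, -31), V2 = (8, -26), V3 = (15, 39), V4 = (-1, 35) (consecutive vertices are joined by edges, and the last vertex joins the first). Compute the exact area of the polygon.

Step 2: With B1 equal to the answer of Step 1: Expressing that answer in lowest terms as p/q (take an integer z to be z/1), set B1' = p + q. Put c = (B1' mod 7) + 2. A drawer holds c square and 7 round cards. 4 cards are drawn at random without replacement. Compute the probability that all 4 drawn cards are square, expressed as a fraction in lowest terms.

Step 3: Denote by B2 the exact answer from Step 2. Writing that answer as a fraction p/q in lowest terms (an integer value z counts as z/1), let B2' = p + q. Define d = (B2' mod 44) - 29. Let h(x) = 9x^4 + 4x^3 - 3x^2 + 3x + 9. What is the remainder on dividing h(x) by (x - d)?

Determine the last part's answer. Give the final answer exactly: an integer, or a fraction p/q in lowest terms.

Step 1: cross terms: (-15*-26 - 8*-31)=638, (8*39 - 15*-26)=702, (15*35 - -1*39)=564, (-1*-31 - -15*35)=556; twice the area = |2460| = 2460; area = 1230; answer 1230
Step 2: B1 = 1230; threaded value p + q = 1231; c = 8; total draws C(15,4) = 1365; favorable C(8,4) = 70; P = 2/39; answer 2/39
Step 3: B2 = 2/39; threaded value p + q = 41; d = 12; remainder = value at the root: 9*(12)^4 + 4*(12)^3 - 3*(12)^2 + 3*(12)^1 + 9 = (186624) + (6912) + (-432) + (36) + (9) = 193149; answer 193149

193149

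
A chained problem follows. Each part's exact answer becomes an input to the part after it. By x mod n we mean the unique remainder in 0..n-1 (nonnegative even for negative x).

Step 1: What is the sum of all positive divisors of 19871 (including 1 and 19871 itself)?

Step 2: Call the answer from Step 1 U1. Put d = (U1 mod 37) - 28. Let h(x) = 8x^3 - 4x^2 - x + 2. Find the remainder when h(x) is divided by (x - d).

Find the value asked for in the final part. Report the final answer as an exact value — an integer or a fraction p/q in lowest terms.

Step 1: 19871 = 31 * 641; sigma = (1 + 31) * (1 + 641) = 32 * 642 = 20544; answer 20544
Step 2: U1 = 20544; d = -19; remainder = value at the root: 8*(-19)^3 - 4*(-19)^2 - 1*(-19)^1 + 2 = (-54872) + (-1444) + (19) + (2) = -56295; answer -56295

-56295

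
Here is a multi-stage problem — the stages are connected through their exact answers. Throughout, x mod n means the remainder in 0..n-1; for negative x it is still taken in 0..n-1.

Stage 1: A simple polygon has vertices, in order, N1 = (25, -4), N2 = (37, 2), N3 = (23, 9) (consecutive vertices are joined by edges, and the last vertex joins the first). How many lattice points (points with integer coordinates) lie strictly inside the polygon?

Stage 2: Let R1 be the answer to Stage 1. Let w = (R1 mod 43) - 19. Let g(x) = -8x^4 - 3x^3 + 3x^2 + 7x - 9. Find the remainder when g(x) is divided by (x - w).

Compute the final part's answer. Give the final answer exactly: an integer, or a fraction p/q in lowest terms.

Stage 1: cross terms: (25*2 - 37*-4)=198, (37*9 - 23*2)=287, (23*-4 - 25*9)=-317; twice the area = |168| = 168; area = 84; boundary points = 6 + 7 + 1 = 14; strictly interior points = area - boundary/2 + 1 = 78; answer 78
Stage 2: R1 = 78; w = 16; remainder = value at the root: -8*(16)^4 - 3*(16)^3 + 3*(16)^2 + 7*(16)^1 - 9 = (-524288) + (-12288) + (768) + (112) + (-9) = -535705; answer -535705

-535705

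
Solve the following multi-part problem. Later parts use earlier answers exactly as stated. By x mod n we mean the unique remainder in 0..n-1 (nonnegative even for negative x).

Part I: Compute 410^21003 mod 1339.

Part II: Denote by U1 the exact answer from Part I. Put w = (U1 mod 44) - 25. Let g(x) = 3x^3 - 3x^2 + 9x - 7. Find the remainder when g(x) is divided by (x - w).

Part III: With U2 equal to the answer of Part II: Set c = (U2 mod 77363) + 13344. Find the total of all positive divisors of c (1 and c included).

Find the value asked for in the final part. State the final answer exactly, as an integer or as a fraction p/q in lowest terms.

Part I: squarings mod 1339: 410^1=410, 410^2=725, 410^4=737, 410^8=874, 410^16=646, 410^32=887, 410^64=776, 410^128=965, 410^256=620, 410^512=107, 410^1024=737, 410^2048=874, 410^4096=646, 410^8192=887, 410^16384=776; 410^21003 = 410^1 * 410^2 * 410^8 * 410^512 * 410^4096 * 410^16384 = 1305 (mod 1339); answer 1305
Part II: U1 = 1305; w = 4; remainder = value at the root: 3*(4)^3 - 3*(4)^2 + 9*(4)^1 - 7 = (192) + (-48) + (36) + (-7) = 173; answer 173
Part III: U2 = 173; c = 13517; 13517 = 7 * 1931; sigma = (1 + 7) * (1 + 1931) = 8 * 1932 = 15456; answer 15456

15456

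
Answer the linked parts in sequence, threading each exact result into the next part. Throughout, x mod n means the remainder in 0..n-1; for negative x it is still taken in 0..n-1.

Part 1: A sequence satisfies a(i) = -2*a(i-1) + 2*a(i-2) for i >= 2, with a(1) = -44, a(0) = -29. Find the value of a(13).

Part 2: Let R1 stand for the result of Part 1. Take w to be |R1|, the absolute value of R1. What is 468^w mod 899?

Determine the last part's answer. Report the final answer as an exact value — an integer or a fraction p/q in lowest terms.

204

Part 1: a(2) = -2*(-44) + 2*(-29) = 30; iterating: a(2)=30, a(3)=-148, a(4)=356, a(5)=-1008, a(6)=2728, a(7)=-7472, a(8)=20400, a(9)=-55744, a(10)=152288, a(11)=-416064, a(12)=1136704, a(13)=-3105536; answer -3105536
Part 2: R1 = -3105536; w = 3105536; squarings mod 899: 468^1=468, 468^2=567, 468^4=546, 468^8=547, 468^16=741, 468^32=691, 468^64=112, 468^128=857, 468^256=865, 468^512=257, 468^1024=422, 468^2048=82, 468^4096=431, 468^8192=567, 468^16384=546, 468^32768=547, 468^65536=741, 468^131072=691, 468^262144=112, 468^524288=857, 468^1048576=865, 468^2097152=257; 468^3105536 = 468^256 * 468^512 * 468^8192 * 468^16384 * 468^65536 * 468^131072 * 468^262144 * 468^524288 * 468^2097152 = 204 (mod 899); answer 204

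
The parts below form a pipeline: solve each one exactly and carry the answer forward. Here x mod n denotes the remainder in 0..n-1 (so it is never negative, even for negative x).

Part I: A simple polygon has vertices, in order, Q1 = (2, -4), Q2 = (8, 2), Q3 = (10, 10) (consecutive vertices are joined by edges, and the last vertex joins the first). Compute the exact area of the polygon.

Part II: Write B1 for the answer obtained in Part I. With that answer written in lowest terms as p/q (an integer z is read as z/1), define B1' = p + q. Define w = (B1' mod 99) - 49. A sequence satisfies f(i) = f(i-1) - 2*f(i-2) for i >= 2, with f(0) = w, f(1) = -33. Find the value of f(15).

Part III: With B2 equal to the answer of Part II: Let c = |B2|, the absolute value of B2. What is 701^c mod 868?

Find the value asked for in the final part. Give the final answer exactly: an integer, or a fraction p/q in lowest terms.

225

Part I: cross terms: (2*2 - 8*-4)=36, (8*10 - 10*2)=60, (10*-4 - 2*10)=-60; twice the area = |36| = 36; area = 18; answer 18
Part II: B1 = 18; threaded value p + q = 19; w = -30; f(2) = 1*(-33) - 2*(-30) = 27; iterating: f(2)=27, f(3)=93, f(4)=39, f(5)=-147, f(6)=-225, f(7)=69, f(8)=519, f(9)=381, f(10)=-657, f(11)=-1419, f(12)=-105, f(13)=2733, f(14)=2943, f(15)=-2523; answer -2523
Part III: B2 = -2523; c = 2523; squarings mod 868: 701^1=701, 701^2=113, 701^4=617, 701^8=505, 701^16=701, 701^32=113, 701^64=617, 701^128=505, 701^256=701, 701^512=113, 701^1024=617, 701^2048=505; 701^2523 = 701^1 * 701^2 * 701^8 * 701^16 * 701^64 * 701^128 * 701^256 * 701^2048 = 225 (mod 868); answer 225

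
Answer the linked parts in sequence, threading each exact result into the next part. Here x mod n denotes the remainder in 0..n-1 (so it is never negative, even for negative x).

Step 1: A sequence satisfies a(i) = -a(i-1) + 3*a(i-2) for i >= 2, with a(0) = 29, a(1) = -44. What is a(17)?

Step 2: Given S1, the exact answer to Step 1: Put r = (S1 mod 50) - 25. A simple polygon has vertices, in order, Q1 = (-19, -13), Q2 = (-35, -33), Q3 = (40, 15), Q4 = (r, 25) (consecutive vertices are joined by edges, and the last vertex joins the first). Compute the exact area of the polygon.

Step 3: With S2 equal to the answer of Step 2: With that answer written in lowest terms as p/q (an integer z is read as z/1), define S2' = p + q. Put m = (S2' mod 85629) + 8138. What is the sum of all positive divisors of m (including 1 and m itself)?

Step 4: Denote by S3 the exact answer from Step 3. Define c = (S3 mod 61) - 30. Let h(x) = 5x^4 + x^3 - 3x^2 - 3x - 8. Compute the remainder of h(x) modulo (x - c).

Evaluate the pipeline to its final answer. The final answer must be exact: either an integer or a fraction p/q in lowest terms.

3049052

Step 1: a(2) = -1*(-44) + 3*(29) = 131; iterating: a(2)=131, a(3)=-263, a(4)=656, a(5)=-1445, a(6)=3413, a(7)=-7748, a(8)=17987, a(9)=-41231, a(10)=95192, a(11)=-218885, a(12)=504461, a(13)=-1161116, a(14)=2674499, a(15)=-6157847, a(16)=14181344, a(17)=-32654885; answer -32654885
Step 2: S1 = -32654885; r = -10; cross terms: (-19*-33 - -35*-13)=172, (-35*15 - 40*-33)=795, (40*25 - -10*15)=1150, (-10*-13 - -19*25)=605; twice the area = |2722| = 2722; area = 1361; answer 1361
Step 3: S2 = 1361; threaded value p + q = 1362; m = 9500; 9500 = 2^2 * 5^3 * 19; sigma = (1 + 2 + 4) * (1 + 5 + 25 + 125) * (1 + 19) = 7 * 156 * 20 = 21840; answer 21840
Step 4: S3 = 21840; c = -28; remainder = value at the root: 5*(-28)^4 + 1*(-28)^3 - 3*(-28)^2 - 3*(-28)^1 - 8 = (3073280) + (-21952) + (-2352) + (84) + (-8) = 3049052; answer 3049052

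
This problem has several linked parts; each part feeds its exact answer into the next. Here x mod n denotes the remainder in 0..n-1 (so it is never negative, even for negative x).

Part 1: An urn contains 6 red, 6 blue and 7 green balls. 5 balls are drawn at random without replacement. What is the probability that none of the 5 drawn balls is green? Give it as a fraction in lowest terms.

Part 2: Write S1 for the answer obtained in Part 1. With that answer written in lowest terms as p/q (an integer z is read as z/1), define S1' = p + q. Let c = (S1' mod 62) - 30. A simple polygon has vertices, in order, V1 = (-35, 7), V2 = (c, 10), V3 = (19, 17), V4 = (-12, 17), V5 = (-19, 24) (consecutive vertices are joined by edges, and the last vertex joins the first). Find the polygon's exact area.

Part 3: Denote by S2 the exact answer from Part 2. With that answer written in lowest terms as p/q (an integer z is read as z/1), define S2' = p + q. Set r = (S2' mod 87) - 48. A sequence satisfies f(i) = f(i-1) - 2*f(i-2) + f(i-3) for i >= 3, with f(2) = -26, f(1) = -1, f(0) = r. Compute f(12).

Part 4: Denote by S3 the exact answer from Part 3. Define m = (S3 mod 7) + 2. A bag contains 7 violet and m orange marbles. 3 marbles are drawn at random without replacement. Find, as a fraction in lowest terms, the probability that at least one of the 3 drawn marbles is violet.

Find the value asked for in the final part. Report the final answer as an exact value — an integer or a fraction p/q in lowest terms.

133/143

Part 1: total draws C(19,5) = 11628; favorable C(12,5) = 792; P = 22/323; answer 22/323
Part 2: S1 = 22/323; threaded value p + q = 345; c = 5; cross terms: (-35*10 - 5*7)=-385, (5*17 - 19*10)=-105, (19*17 - -12*17)=527, (-12*24 - -19*17)=35, (-19*7 - -35*24)=707; twice the area = |779| = 779; area = 779/2; answer 779/2
Part 3: S2 = 779/2; threaded value p + q = 781; r = 37; f(3) = 1*(-26) - 2*(-1) + 1*(37) = 13; iterating: f(3)=13, f(4)=64, f(5)=12, f(6)=-103, f(7)=-63, f(8)=155, f(9)=178, f(10)=-195, f(11)=-396, f(12)=172; answer 172
Part 4: S3 = 172; m = 6; total draws C(13,3) = 286; complement C(6,3) = 20; favorable 286 - 20 = 266; P = 133/143; answer 133/143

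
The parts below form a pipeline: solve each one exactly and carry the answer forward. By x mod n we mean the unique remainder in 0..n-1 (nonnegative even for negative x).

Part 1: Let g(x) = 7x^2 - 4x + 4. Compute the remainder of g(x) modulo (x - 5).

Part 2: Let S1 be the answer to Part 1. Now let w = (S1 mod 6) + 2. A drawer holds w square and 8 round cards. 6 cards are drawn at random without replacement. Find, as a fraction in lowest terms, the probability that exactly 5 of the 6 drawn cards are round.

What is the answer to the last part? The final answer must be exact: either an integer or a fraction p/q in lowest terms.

70/429

Part 1: remainder = value at the root: 7*(5)^2 - 4*(5)^1 + 4 = (175) + (-20) + (4) = 159; answer 159
Part 2: S1 = 159; w = 5; total draws C(13,6) = 1716; favorable C(8,5)*C(5,1) = 280; P = 70/429; answer 70/429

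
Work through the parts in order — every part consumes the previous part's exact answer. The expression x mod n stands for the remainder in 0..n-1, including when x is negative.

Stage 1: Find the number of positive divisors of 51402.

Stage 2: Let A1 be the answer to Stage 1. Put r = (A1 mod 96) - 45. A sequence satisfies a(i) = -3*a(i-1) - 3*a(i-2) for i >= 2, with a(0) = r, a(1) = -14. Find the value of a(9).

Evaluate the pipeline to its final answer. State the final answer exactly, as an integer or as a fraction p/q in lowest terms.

9315

Stage 1: 51402 = 2 * 3 * 13 * 659; number of divisors = (1+1) * (1+1) * (1+1) * (1+1) = 16; answer 16
Stage 2: A1 = 16; r = -29; a(2) = -3*(-14) - 3*(-29) = 129; iterating: a(2)=129, a(3)=-345, a(4)=648, a(5)=-909, a(6)=783, a(7)=378, a(8)=-3483, a(9)=9315; answer 9315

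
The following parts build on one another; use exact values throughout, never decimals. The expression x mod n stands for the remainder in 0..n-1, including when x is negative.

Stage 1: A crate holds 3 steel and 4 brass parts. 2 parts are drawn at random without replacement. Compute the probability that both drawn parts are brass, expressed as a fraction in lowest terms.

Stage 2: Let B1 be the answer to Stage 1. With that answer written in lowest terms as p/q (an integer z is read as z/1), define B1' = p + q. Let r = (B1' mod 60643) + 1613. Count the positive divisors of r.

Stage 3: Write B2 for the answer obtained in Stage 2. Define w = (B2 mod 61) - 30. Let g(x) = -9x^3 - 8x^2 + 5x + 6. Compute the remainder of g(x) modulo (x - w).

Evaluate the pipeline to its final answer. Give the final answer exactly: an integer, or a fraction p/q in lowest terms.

Stage 1: total draws C(7,2) = 21; favorable C(4,2) = 6; P = 2/7; answer 2/7
Stage 2: B1 = 2/7; threaded value p + q = 9; r = 1622; 1622 = 2 * 811; number of divisors = (1+1) * (1+1) = 4; answer 4
Stage 3: B2 = 4; w = -26; remainder = value at the root: -9*(-26)^3 - 8*(-26)^2 + 5*(-26)^1 + 6 = (158184) + (-5408) + (-130) + (6) = 152652; answer 152652

152652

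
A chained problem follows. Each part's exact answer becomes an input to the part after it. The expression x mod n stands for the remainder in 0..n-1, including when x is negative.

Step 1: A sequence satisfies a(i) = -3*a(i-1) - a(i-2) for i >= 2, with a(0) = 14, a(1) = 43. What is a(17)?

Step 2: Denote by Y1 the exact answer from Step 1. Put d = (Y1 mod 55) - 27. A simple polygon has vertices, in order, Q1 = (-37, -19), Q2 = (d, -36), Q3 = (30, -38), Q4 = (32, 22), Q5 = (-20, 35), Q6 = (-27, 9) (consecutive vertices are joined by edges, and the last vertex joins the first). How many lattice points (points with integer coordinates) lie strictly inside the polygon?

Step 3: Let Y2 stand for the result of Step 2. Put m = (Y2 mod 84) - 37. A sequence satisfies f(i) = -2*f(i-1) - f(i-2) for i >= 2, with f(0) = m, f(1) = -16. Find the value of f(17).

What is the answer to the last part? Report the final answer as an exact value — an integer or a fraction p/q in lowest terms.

Step 1: a(2) = -3*(43) - 1*(14) = -143; iterating: a(2)=-143, a(3)=386, a(4)=-1015, a(5)=2659, a(6)=-6962, a(7)=18227, a(8)=-47719, a(9)=124930, a(10)=-327071, a(11)=856283, a(12)=-2241778, a(13)=5869051, a(14)=-15365375, a(15)=40227074, a(16)=-105315847, a(17)=275720467; answer 275720467
Step 2: Y1 = 275720467; d = -5; cross terms: (-37*-36 - -5*-19)=1237, (-5*-38 - 30*-36)=1270, (30*22 - 32*-38)=1876, (32*35 - -20*22)=1560, (-20*9 - -27*35)=765, (-27*-19 - -37*9)=846; twice the area = |7554| = 7554; area = 3777; boundary points = 1 + 1 + 2 + 13 + 1 + 2 = 20; strictly interior points = area - boundary/2 + 1 = 3768; answer 3768
Step 3: Y2 = 3768; m = 35; f(2) = -2*(-16) - 1*(35) = -3; iterating: f(2)=-3, f(3)=22, f(4)=-41, f(5)=60, f(6)=-79, f(7)=98, f(8)=-117, f(9)=136, f(10)=-155, f(11)=174, f(12)=-193, f(13)=212, f(14)=-231, f(15)=250, f(16)=-269, f(17)=288; answer 288

288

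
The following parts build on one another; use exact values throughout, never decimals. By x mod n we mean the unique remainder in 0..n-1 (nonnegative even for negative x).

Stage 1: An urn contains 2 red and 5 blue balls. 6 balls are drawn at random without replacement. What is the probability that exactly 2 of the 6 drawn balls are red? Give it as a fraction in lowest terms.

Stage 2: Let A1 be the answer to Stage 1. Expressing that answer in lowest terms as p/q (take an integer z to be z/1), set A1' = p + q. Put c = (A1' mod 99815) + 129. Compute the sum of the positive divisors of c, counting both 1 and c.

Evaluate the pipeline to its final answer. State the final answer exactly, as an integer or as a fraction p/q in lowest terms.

192

Stage 1: total draws C(7,6) = 7; favorable C(2,2)*C(5,4) = 5; P = 5/7; answer 5/7
Stage 2: A1 = 5/7; threaded value p + q = 12; c = 141; 141 = 3 * 47; sigma = (1 + 3) * (1 + 47) = 4 * 48 = 192; answer 192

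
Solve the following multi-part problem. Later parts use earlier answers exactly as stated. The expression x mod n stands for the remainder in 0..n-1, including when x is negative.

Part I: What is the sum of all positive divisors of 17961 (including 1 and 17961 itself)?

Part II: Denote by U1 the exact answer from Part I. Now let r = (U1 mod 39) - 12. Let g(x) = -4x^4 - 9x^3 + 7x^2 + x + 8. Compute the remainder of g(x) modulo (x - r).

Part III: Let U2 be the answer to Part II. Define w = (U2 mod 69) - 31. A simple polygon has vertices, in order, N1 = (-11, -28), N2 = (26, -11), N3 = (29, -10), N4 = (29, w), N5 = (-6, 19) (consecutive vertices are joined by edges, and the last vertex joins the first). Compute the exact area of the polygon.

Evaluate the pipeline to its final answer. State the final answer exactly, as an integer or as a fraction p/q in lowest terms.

Part I: 17961 = 3 * 5987; sigma = (1 + 3) * (1 + 5987) = 4 * 5988 = 23952; answer 23952
Part II: U1 = 23952; r = -6; remainder = value at the root: -4*(-6)^4 - 9*(-6)^3 + 7*(-6)^2 + 1*(-6)^1 + 8 = (-5184) + (1944) + (252) + (-6) + (8) = -2986; answer -2986
Part III: U2 = -2986; w = 19; cross terms: (-11*-11 - 26*-28)=849, (26*-10 - 29*-11)=59, (29*19 - 29*-10)=841, (29*19 - -6*19)=665, (-6*-28 - -11*19)=377; twice the area = |2791| = 2791; area = 2791/2; answer 2791/2

2791/2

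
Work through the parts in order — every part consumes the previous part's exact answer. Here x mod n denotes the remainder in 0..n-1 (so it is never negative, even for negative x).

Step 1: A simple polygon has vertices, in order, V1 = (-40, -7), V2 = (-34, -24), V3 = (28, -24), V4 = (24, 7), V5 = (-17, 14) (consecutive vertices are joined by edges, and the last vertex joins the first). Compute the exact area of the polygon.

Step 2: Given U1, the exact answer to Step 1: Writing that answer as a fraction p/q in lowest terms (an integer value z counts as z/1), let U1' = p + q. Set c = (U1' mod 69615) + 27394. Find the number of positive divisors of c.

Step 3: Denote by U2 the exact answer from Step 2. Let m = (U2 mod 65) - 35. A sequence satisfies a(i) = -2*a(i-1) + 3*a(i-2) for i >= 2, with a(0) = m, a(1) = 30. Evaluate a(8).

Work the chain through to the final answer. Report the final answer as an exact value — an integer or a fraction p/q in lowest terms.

-103353

Step 1: cross terms: (-40*-24 - -34*-7)=722, (-34*-24 - 28*-24)=1488, (28*7 - 24*-24)=772, (24*14 - -17*7)=455, (-17*-7 - -40*14)=679; twice the area = |4116| = 4116; area = 2058; answer 2058
Step 2: U1 = 2058; threaded value p + q = 2059; c = 29453; 29453 is prime, so its only divisors are 1 and 29453; count = 2; answer 2
Step 3: U2 = 2; m = -33; a(2) = -2*(30) + 3*(-33) = -159; iterating: a(2)=-159, a(3)=408, a(4)=-1293, a(5)=3810, a(6)=-11499, a(7)=34428, a(8)=-103353; answer -103353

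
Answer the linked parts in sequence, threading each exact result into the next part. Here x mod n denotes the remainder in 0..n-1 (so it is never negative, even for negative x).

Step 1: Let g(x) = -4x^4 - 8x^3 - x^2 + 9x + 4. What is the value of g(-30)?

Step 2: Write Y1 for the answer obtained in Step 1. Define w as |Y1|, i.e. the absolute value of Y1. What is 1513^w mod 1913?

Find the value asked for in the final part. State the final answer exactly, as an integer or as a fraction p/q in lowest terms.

385

Step 1: -4*(-30)^4 - 8*(-30)^3 - 1*(-30)^2 + 9*(-30)^1 + 4 = (-3240000) + (216000) + (-900) + (-270) + (4) = -3025166; answer -3025166
Step 2: Y1 = -3025166; w = 3025166; squarings mod 1913: 1513^1=1513, 1513^2=1221, 1513^4=614, 1513^8=135, 1513^16=1008, 1513^32=261, 1513^64=1166, 1513^128=1326, 1513^256=229, 1513^512=790, 1513^1024=462, 1513^2048=1101, 1513^4096=1272, 1513^8192=1499, 1513^16384=1139, 1513^32768=307, 1513^65536=512, 1513^131072=63, 1513^262144=143, 1513^524288=1319, 1513^1048576=844, 1513^2097152=700; 1513^3025166 = 1513^2 * 1513^4 * 1513^8 * 1513^256 * 1513^2048 * 1513^8192 * 1513^131072 * 1513^262144 * 1513^524288 * 1513^2097152 = 385 (mod 1913); answer 385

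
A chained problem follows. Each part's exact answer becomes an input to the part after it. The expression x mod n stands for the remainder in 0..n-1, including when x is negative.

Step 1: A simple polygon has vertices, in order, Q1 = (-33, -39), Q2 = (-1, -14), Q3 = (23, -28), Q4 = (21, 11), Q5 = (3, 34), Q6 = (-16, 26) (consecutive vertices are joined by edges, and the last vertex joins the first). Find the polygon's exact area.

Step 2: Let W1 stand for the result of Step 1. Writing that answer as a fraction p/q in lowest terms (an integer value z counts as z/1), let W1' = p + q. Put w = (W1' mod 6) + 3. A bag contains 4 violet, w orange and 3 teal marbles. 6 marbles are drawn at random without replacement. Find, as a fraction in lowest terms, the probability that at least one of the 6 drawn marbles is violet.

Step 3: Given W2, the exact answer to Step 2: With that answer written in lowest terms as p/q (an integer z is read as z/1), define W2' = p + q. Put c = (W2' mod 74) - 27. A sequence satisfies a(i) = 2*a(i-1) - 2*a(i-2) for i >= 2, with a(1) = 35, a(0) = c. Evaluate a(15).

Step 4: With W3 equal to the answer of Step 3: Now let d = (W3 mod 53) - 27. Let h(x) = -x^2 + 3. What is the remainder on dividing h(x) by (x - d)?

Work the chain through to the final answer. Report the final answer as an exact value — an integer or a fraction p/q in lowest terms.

-46

Step 1: cross terms: (-33*-14 - -1*-39)=423, (-1*-28 - 23*-14)=350, (23*11 - 21*-28)=841, (21*34 - 3*11)=681, (3*26 - -16*34)=622, (-16*-39 - -33*26)=1482; twice the area = |4399| = 4399; area = 4399/2; answer 4399/2
Step 2: W1 = 4399/2; threaded value p + q = 4401; w = 6; total draws C(13,6) = 1716; complement C(9,6) = 84; favorable 1716 - 84 = 1632; P = 136/143; answer 136/143
Step 3: W2 = 136/143; threaded value p + q = 279; c = 30; a(2) = 2*(35) - 2*(30) = 10; iterating: a(2)=10, a(3)=-50, a(4)=-120, a(5)=-140, a(6)=-40, a(7)=200, a(8)=480, a(9)=560, a(10)=160, a(11)=-800, a(12)=-1920, a(13)=-2240, a(14)=-640, a(15)=3200; answer 3200
Step 4: W3 = 3200; d = -7; remainder = value at the root: -1*(-7)^2 + 3 = (-49) + (3) = -46; answer -46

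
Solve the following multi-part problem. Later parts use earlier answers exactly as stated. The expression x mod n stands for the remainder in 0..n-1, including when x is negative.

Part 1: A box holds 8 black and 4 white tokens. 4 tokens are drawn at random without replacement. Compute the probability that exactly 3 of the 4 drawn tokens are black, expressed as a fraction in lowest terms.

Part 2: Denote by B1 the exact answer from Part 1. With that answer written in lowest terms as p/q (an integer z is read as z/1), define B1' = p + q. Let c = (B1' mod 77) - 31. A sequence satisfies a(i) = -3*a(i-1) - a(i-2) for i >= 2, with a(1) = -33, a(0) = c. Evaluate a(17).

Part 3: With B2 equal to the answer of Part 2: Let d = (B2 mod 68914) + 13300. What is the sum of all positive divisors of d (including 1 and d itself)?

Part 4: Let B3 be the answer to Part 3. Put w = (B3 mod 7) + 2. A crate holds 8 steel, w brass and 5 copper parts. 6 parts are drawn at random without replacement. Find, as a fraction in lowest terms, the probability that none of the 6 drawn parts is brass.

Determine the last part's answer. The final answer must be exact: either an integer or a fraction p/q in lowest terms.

3/14

Part 1: total draws C(12,4) = 495; favorable C(8,3)*C(4,1) = 224; P = 224/495; answer 224/495
Part 2: B1 = 224/495; threaded value p + q = 719; c = -5; a(2) = -3*(-33) - 1*(-5) = 104; iterating: a(2)=104, a(3)=-279, a(4)=733, a(5)=-1920, a(6)=5027, a(7)=-13161, a(8)=34456, a(9)=-90207, a(10)=236165, a(11)=-618288, a(12)=1618699, a(13)=-4237809, a(14)=11094728, a(15)=-29046375, a(16)=76044397, a(17)=-199086816; answer -199086816
Part 3: B2 = -199086816; d = 19030; 19030 = 2 * 5 * 11 * 173; sigma = (1 + 2) * (1 + 5) * (1 + 11) * (1 + 173) = 3 * 6 * 12 * 174 = 37584; answer 37584
Part 4: B3 = 37584; w = 3; total draws C(16,6) = 8008; favorable C(13,6) = 1716; P = 3/14; answer 3/14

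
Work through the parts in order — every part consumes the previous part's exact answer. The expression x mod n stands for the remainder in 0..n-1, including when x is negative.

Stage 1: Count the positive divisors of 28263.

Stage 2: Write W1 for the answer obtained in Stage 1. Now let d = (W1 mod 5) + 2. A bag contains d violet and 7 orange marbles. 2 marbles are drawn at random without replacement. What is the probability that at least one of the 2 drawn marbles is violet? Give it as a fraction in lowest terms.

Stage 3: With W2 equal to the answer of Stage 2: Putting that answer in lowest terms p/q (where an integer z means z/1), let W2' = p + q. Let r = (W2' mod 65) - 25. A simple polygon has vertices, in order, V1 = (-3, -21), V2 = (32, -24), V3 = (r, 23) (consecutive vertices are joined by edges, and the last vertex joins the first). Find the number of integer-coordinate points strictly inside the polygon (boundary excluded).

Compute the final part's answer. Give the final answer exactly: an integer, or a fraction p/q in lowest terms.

Stage 1: 28263 = 3 * 9421; number of divisors = (1+1) * (1+1) = 4; answer 4
Stage 2: W1 = 4; d = 6; total draws C(13,2) = 78; complement C(7,2) = 21; favorable 78 - 21 = 57; P = 19/26; answer 19/26
Stage 3: W2 = 19/26; threaded value p + q = 45; r = 20; cross terms: (-3*-24 - 32*-21)=744, (32*23 - 20*-24)=1216, (20*-21 - -3*23)=-351; twice the area = |1609| = 1609; area = 1609/2; boundary points = 1 + 1 + 1 = 3; strictly interior points = area - boundary/2 + 1 = 804; answer 804

804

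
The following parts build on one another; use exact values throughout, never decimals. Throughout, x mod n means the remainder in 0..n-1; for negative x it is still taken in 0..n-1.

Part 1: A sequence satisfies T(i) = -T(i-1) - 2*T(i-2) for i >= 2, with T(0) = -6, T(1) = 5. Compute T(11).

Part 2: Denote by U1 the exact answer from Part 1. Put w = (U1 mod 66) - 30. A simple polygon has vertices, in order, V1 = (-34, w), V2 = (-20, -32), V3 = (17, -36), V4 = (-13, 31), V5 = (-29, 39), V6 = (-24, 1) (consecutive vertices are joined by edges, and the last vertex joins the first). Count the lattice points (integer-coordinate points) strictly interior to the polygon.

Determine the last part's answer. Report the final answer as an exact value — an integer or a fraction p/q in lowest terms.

1828

Part 1: T(2) = -1*(5) - 2*(-6) = 7; iterating: T(2)=7, T(3)=-17, T(4)=3, T(5)=31, T(6)=-37, T(7)=-25, T(8)=99, T(9)=-49, T(10)=-149, T(11)=247; answer 247
Part 2: U1 = 247; w = 19; cross terms: (-34*-32 - -20*19)=1468, (-20*-36 - 17*-32)=1264, (17*31 - -13*-36)=59, (-13*39 - -29*31)=392, (-29*1 - -24*39)=907, (-24*19 - -34*1)=-422; twice the area = |3668| = 3668; area = 1834; boundary points = 1 + 1 + 1 + 8 + 1 + 2 = 14; strictly interior points = area - boundary/2 + 1 = 1828; answer 1828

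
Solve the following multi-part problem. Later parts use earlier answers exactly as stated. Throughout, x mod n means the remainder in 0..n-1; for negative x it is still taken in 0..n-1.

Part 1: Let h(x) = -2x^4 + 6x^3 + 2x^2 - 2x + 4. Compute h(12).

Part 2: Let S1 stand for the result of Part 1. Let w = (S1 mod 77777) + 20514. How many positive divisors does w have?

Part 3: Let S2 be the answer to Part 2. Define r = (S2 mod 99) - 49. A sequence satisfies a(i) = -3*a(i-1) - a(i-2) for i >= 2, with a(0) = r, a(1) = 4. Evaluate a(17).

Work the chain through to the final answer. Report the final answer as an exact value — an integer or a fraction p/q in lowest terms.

Part 1: -2*(12)^4 + 6*(12)^3 + 2*(12)^2 - 2*(12)^1 + 4 = (-41472) + (10368) + (288) + (-24) + (4) = -30836; answer -30836
Part 2: S1 = -30836; w = 67455; 67455 = 3^2 * 5 * 1499; number of divisors = (2+1) * (1+1) * (1+1) = 12; answer 12
Part 3: S2 = 12; r = -37; a(2) = -3*(4) - 1*(-37) = 25; iterating: a(2)=25, a(3)=-79, a(4)=212, a(5)=-557, a(6)=1459, a(7)=-3820, a(8)=10001, a(9)=-26183, a(10)=68548, a(11)=-179461, a(12)=469835, a(13)=-1230044, a(14)=3220297, a(15)=-8430847, a(16)=22072244, a(17)=-57785885; answer -57785885

-57785885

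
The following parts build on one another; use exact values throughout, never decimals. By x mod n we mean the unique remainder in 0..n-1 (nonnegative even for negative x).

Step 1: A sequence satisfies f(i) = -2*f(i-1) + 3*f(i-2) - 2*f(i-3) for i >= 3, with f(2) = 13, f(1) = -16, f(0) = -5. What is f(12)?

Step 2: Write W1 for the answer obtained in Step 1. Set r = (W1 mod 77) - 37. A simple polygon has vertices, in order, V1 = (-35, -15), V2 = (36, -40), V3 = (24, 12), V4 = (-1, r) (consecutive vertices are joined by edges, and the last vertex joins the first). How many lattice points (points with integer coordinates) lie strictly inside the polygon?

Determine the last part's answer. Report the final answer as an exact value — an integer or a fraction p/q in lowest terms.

Step 1: f(3) = -2*(13) + 3*(-16) - 2*(-5) = -64; iterating: f(3)=-64, f(4)=199, f(5)=-616, f(6)=1957, f(7)=-6160, f(8)=19423, f(9)=-61240, f(10)=193069, f(11)=-608704, f(12)=1919095; answer 1919095
Step 2: W1 = 1919095; r = -13; cross terms: (-35*-40 - 36*-15)=1940, (36*12 - 24*-40)=1392, (24*-13 - -1*12)=-300, (-1*-15 - -35*-13)=-440; twice the area = |2592| = 2592; area = 1296; boundary points = 1 + 4 + 25 + 2 = 32; strictly interior points = area - boundary/2 + 1 = 1281; answer 1281

1281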